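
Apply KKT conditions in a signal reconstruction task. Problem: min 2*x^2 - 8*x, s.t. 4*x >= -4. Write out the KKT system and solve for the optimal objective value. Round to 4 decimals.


Step 1: Try lambda = 0 (constraint inactive).
Stationarity: 2*2*x - 8 = 0
x* = 8/(2*2) = 2.0
Check constraint: 4*2.0 = 8.0 >= -4 -- satisfied.
Step 2: Compute optimal value.
f(x*) = 2*2.0^2 - 8*2.0 = -8.0


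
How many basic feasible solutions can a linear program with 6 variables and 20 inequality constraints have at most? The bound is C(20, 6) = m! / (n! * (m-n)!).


Each vertex corresponds to some choice of n active constraints out of m, so the number of vertices is at most C(m, n) = m! / (n!(m-n)!).
m = 20, n = 6
Numerator: 20 * 19 * 18 * 17 * 16 * 15
Denominator: 6! = 720
C(20, 6) = 38760


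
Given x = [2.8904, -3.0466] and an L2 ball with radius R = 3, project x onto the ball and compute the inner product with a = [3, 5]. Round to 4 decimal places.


Step 1: Compute ||x|| (intermediates to 6 decimals).
||x|| = sqrt(2.8904^2 + (-3.0466)^2) = 4.199546
Step 2: Project.
Since ||x|| > R, scale = R/||x|| = 3/4.199546 = 0.714363, proj(x) = scale * x
proj(x) = [2.064795, -2.176378]
Step 3: Dot product.
a^T * proj(x) = 3*2.064795 + 5*(-2.176378) = -4.6875


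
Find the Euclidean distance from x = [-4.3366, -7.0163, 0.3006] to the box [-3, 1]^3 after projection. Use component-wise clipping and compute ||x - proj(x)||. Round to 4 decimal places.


Project each component onto [-3, 1].
clip(-4.3366) = -3.0, clip(-7.0163) = -3.0, clip(0.3006) = 0.3006
Projection = [-3.0, -3.0, 0.3006]
Squared diffs: [1.7865, 16.1307, 0.0]
Distance = sqrt(17.9172) = 4.2329


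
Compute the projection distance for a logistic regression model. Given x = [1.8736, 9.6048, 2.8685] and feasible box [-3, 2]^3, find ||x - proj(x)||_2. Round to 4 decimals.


Project each component onto [-3, 2].
clip(1.8736) = 1.8736, clip(9.6048) = 2.0, clip(2.8685) = 2.0
Projection = [1.8736, 2.0, 2.0]
Squared diffs: [0.0, 57.833, 0.7543]
Distance = sqrt(58.5873) = 7.6542


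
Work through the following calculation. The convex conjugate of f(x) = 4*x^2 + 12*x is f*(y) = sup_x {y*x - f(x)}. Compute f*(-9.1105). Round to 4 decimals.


f*(y) = sup_x {y*x - a*x^2 - b*x} = sup_x {(y-b)*x - a*x^2}
FOC: (y - b) - 2a*x = 0 => x* = (y - b)/(2a)
x* = (-9.1105 - 12)/(2*4) = -2.6388
f*(-9.1105) = (y-b)^2/(4a) = (-9.1105 - 12)^2/(4*4)
= 445.6532/16 = 27.8533


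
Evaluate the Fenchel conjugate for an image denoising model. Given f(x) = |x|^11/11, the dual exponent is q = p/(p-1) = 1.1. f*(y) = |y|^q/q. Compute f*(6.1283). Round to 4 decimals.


The conjugate exponent q satisfies 1/p + 1/q = 1.
p = 11, so q = 11/(11 - 1) = 1.1
|y|^q = 6.1283^1.1 = 7.3464
f*(6.1283) = 7.3464 / 1.1 = 6.6785


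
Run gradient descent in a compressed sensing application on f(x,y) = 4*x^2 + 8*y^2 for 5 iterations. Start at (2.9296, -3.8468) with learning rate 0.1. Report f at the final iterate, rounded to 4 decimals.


Gradient descent on f(x,y) = 4*x^2 + 8*y^2.
Starting point: (2.9296, -3.8468), alpha = 0.1
Step 1: grad_x = 2*4*2.9296 = 23.4368, grad_y = 2*8*-3.8468 = -61.5488
  x_1 = 2.9296 - 0.1*23.4368 = 0.5859
  y_1 = -3.8468 - 0.1*-61.5488 = 2.3081
Step 2: grad_x = 2*4*0.5859 = 4.6874, grad_y = 2*8*2.3081 = 36.9293
  x_2 = 0.5859 - 0.1*4.6874 = 0.1172
  y_2 = 2.3081 - 0.1*36.9293 = -1.3848
Step 3: grad_x = 2*4*0.1172 = 0.9375, grad_y = 2*8*-1.3848 = -22.1576
  x_3 = 0.1172 - 0.1*0.9375 = 0.0234
  y_3 = -1.3848 - 0.1*-22.1576 = 0.8309
Step 4: grad_x = 2*4*0.0234 = 0.1875, grad_y = 2*8*0.8309 = 13.2945
  x_4 = 0.0234 - 0.1*0.1875 = 0.0047
  y_4 = 0.8309 - 0.1*13.2945 = -0.4985
Step 5: grad_x = 2*4*0.0047 = 0.0375, grad_y = 2*8*-0.4985 = -7.9767
  x_5 = 0.0047 - 0.1*0.0375 = 0.0009
  y_5 = -0.4985 - 0.1*-7.9767 = 0.2991
f(0.0009, 0.2991) = 4*0.0009^2 + 8*0.2991^2 = 0.7158


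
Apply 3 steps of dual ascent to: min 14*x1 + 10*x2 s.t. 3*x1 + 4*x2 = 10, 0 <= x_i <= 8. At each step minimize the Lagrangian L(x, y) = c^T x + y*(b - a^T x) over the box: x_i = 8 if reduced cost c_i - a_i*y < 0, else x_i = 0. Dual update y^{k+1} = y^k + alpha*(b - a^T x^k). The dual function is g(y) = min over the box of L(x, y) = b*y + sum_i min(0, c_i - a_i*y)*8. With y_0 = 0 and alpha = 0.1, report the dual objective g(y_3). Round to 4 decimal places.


Dual ascent for LP: min 14*x1 + 10*x2, 3*x1 + 4*x2 = 10, 0 <= x_i <= 8
Step 1: y^k = 0.0, reduced costs: (14.0, 10.0)
  x^k = (0.0, 0.0), subgradient = b - a^T x = 10.0
  y^{k+1} = 0.0 + 0.1*10.0 = 1.0
Step 2: y^k = 1.0, reduced costs: (11.0, 6.0)
  x^k = (0.0, 0.0), subgradient = b - a^T x = 10.0
  y^{k+1} = 1.0 + 0.1*10.0 = 2.0
Step 3: y^k = 2.0, reduced costs: (8.0, 2.0)
  x^k = (0.0, 0.0), subgradient = b - a^T x = 10.0
  y^{k+1} = 2.0 + 0.1*10.0 = 3.0
Dual objective at y_3 = 3.0: reduced costs (5.0, -2.0), box minimizer x = (0.0, 8.0)
g(y_3) = b*y + (c1 - a1*y)*x1 + (c2 - a2*y)*x2 = 10*3.0 + 5.0*0.0 + (-2.0)*8.0 = 30.0 + 0.0 - 16.0 = 14.0


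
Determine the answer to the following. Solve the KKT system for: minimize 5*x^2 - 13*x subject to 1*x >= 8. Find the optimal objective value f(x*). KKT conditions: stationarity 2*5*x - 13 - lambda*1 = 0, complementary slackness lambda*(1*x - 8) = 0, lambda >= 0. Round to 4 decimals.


Step 1: Try lambda = 0 (constraint inactive).
x_unc = 13/(2*5) = 1.3
Check: 1*1.3 = 1.3 < 8 -- violated!
Step 2: Constraint must be active: 1*x = 8
x* = 8/1 = 8.0
lambda = (2*5*8.0 - 13)/1 = 67.0
Step 3: Compute optimal value.
f(x*) = 5*8.0^2 - 13*8.0 = 216.0


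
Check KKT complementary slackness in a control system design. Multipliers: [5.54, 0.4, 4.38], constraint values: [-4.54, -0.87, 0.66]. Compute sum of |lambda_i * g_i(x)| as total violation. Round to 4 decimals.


KKT complementary slackness check:
lambda_1 * g_1 = 5.54 * -4.54 = -25.1516
lambda_2 * g_2 = 0.4 * -0.87 = -0.348
lambda_3 * g_3 = 4.38 * 0.66 = 2.8908
Total violation = 25.1516 + 0.348 + 2.8908 = 28.3904


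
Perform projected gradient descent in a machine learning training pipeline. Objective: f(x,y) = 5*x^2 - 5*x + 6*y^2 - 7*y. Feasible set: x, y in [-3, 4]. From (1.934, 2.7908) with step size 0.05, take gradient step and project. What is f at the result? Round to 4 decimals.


Step 1: Compute gradient at (1.934, 2.7908).
grad_x = 2*5*1.934 - 5 = 14.34
grad_y = 2*6*2.7908 - 7 = 26.4896
Step 2: Gradient step.
x_raw = 1.934 - 0.05*14.34 = 1.217
y_raw = 2.7908 - 0.05*26.4896 = 1.4663
Step 3: Project onto [-3, 4].
x_proj = clip(1.217) = 1.217
y_proj = clip(1.4663) = 1.4663
Step 4: Evaluate f.
f(1.217, 1.4663) = 3.9568


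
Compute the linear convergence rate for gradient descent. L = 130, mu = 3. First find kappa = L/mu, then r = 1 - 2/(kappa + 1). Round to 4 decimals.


Step 1: Compute the condition number.
kappa = L/mu = 130/3 = 43.3333
Step 2: Compute the convergence rate.
r = 1 - 2/(kappa + 1) = 1 - 2*mu/(L + mu) = (L - mu)/(L + mu) = 127/133 = 0.9549


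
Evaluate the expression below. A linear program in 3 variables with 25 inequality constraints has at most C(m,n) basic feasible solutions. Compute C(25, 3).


Each vertex corresponds to some choice of n active constraints out of m, so the number of vertices is at most C(m, n) = m! / (n!(m-n)!).
m = 25, n = 3
Numerator: 25 * 24 * 23
Denominator: 3! = 6
C(25, 3) = 2300


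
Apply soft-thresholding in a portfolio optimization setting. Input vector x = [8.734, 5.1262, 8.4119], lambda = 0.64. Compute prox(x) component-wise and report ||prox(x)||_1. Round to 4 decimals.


Soft-thresholding with lambda = 0.64:
prox(8.734) = sign(8.734)*max(|8.734| - 0.64, 0) = 8.094
prox(5.1262) = sign(5.1262)*max(|5.1262| - 0.64, 0) = 4.4862
prox(8.4119) = sign(8.4119)*max(|8.4119| - 0.64, 0) = 7.7719
prox(x) = [8.094, 4.4862, 7.7719]
||prox(x)||_1 = 8.094 + 4.4862 + 7.7719 = 20.3521


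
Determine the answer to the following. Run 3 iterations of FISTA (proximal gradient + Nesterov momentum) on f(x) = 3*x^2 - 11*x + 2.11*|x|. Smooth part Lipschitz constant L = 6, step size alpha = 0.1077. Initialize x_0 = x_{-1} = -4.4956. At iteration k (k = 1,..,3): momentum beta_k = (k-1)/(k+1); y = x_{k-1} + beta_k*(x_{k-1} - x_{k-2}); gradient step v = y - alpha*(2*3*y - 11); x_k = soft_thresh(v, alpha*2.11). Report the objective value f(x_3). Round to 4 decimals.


FISTA on f(x) = 3*x^2 - 11*x + 2.11*|x|
L = 6, alpha = 0.1077
Iteration 1: beta = 0.0, y = -4.4956 + 0.0*(-4.4956 + 4.4956) = -4.4956
  grad(y) = -37.9736, v = y - alpha*grad = -0.4058
  prox(v) = soft_thresh(-0.4058, 0.2272) = -0.1786
Iteration 2: beta = 0.3333, y = -0.1786 + 0.3333*(-0.1786 + 4.4956) = 1.2604
  grad(y) = -3.4376, v = y - alpha*grad = 1.6306
  prox(v) = soft_thresh(1.6306, 0.2272) = 1.4034
Iteration 3: beta = 0.5, y = 1.4034 + 0.5*(1.4034 + 0.1786) = 2.1944
  grad(y) = 2.1662, v = y - alpha*grad = 1.9611
  prox(v) = soft_thresh(1.9611, 0.2272) = 1.7338
f(x_3) = 3*1.7338^2 - 11*1.7338 + 2.11*|1.7338| = -6.3953


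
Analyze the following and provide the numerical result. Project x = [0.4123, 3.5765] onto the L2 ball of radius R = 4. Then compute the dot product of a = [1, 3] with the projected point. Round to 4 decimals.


Step 1: Compute ||x|| (intermediates to 6 decimals).
||x|| = sqrt(0.4123^2 + 3.5765^2) = 3.600187
Step 2: Project.
Since ||x|| <= R, proj = x (no scaling needed).
proj(x) = [0.4123, 3.5765]
Step 3: Dot product.
a^T * proj(x) = 1*0.4123 + 3*3.5765 = 11.1418


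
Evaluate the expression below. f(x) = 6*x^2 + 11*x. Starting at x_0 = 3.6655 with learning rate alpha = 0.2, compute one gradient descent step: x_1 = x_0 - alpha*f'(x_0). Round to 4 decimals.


We compute the gradient at x_0 and apply the update.
f'(x) = 12*x + 11
f'(3.6655) = 12*3.6655 + 11 = 54.986
x_1 = 3.6655 - 0.2*54.986 = -7.3317


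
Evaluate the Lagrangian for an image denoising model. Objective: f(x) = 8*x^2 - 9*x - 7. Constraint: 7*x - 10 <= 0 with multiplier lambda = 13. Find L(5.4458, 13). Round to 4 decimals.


Step 1: Evaluate f(x).
f(5.4458) = 8*5.4458^2 - 9*5.4458 - 7 = 181.2417
Step 2: Evaluate g(x).
g(5.4458) = 7*5.4458 - 10 = 28.1206
Step 3: Compute Lagrangian.
L = 181.2417 + 13*28.1206 = 546.8095


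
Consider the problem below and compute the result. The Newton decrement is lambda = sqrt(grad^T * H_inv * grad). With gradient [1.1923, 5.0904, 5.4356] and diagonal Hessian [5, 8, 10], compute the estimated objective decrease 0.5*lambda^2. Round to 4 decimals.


Step 1: H is diagonal, so H^(-1) * g = [0.2385, 0.6363, 0.5436].
Step 2: g^T H^(-1) g = sum_i g_i^2 / H_ii
  = (1.1923)^2/5 + (5.0904)^2/8 + (5.4356)^2/10
  = 0.2843 + 3.239 + 2.9546 = 6.4779
Step 3: Objective decrease = 0.5 * g^T H^(-1) g = 3.239


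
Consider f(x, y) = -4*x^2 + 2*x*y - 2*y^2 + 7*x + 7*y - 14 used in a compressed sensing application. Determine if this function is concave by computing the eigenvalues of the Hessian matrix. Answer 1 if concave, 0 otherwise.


The Hessian of f(x,y) = -4*x^2 + 2*x*y - 2*y^2 + 7*x + 7*y - 14 is:
H = [[-8, 2], [2, -4]]
Trace = -8 - 4 = -12
Determinant = -8*-4 - (2)^2 = 28
Discriminant = (-12)^2 - 4*28 = 32.0
Eigenvalues: lambda_1 = -8.8284, lambda_2 = -3.1716
The function is concave.

1


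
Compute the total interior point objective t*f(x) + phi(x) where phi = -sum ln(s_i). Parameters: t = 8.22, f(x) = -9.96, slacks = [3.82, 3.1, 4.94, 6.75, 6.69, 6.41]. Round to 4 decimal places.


Step 1: Compute log-barrier.
ln values: [1.3403, 1.1314, 1.5974, 1.9095, 1.9006, 1.8579]
phi = -(1.3403 + 1.1314 + 1.5974 + 1.9095 + 1.9006 + 1.8579) = -9.737
Step 2: Compute augmented objective.
t*f(x) = 8.22*-9.96 = -81.8712
Total = -81.8712 - 9.737 = -91.6082


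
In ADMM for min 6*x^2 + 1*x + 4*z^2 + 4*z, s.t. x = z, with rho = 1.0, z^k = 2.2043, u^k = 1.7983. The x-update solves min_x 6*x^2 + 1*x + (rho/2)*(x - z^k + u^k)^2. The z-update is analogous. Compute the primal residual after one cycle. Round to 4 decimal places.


ADMM iteration with rho = 1.0, z^k = 2.2043, u^k = 1.7983
Step 1: x-update.
Minimize 6*x^2 + 1*x + (1.0/2)*(x - 2.2043 + 1.7983)^2
FOC: (2*6 + 1.0)*x = -1 + 1.0*(2.2043 - 1.7983)
x^{k+1} = -0.0457
Step 2: z-update.
Minimize 4*z^2 + 4*z + (1.0/2)*(-0.0457 - z + 1.7983)^2
FOC: (2*4 + 1.0)*z = -4 + 1.0*(-0.0457 + 1.7983)
z^{k+1} = -0.2497
Step 3: u-update.
u^{k+1} = 1.7983 - 0.0457 + 0.2497 = 2.0023
Step 4: Primal residual = |-0.0457 + 0.2497| = 0.204


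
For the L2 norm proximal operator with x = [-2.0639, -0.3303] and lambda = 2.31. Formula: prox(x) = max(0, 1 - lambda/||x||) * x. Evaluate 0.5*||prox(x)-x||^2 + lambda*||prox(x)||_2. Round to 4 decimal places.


Step 1: Compute ||x||.
||x|| = 2.0902
Step 2: Compute scaling factor.
scale = max(0, 1 - 2.31/2.0902) = 0.0
Step 3: prox(x) = [-0.0, -0.0]
||prox(x)|| = 0.0
Step 4: Proximal objective.
0.5*||prox-x||^2 = 2.1844
lambda*||prox|| = 0.0
Total = 2.1844


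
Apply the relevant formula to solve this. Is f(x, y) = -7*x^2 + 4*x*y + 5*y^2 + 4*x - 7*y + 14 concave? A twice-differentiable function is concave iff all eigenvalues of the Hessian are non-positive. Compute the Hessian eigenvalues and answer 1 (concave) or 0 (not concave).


The Hessian of f(x,y) = -7*x^2 + 4*x*y + 5*y^2 + 4*x - 7*y + 14 is:
H = [[-14, 4], [4, 10]]
Trace = -14 + 10 = -4
Determinant = -14*10 - (4)^2 = -156
Discriminant = (-4)^2 - 4*-156 = 640.0
Eigenvalues: lambda_1 = -14.6491, lambda_2 = 10.6491
The function is not concave.

0


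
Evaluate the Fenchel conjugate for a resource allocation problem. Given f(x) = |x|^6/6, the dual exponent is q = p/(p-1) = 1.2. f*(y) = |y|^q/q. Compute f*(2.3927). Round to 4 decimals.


The conjugate exponent q satisfies 1/p + 1/q = 1.
p = 6, so q = 6/(6 - 1) = 1.2
|y|^q = 2.3927^1.2 = 2.8488
f*(2.3927) = 2.8488 / 1.2 = 2.374


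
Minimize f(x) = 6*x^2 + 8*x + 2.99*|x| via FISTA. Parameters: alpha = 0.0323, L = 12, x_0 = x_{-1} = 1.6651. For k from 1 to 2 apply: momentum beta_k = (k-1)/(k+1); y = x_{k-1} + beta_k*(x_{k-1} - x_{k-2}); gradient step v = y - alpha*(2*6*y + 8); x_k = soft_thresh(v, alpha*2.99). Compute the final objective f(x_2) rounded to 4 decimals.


FISTA on f(x) = 6*x^2 + 8*x + 2.99*|x|
L = 12, alpha = 0.0323
Iteration 1: beta = 0.0, y = 1.6651 + 0.0*(1.6651 - 1.6651) = 1.6651
  grad(y) = 27.9812, v = y - alpha*grad = 0.7613
  prox(v) = soft_thresh(0.7613, 0.0966) = 0.6647
Iteration 2: beta = 0.3333, y = 0.6647 + 0.3333*(0.6647 - 1.6651) = 0.3313
  grad(y) = 11.9753, v = y - alpha*grad = -0.0555
  prox(v) = soft_thresh(-0.0555, 0.0966) = 0.0
f(x_2) = 6*0.0^2 + 8*0.0 + 2.99*|0.0| = 0.0


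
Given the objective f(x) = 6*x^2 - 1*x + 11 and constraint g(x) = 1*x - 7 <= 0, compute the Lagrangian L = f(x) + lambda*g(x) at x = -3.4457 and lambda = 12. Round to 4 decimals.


Step 1: Evaluate f(x).
f(-3.4457) = 6*(-3.4457)^2 - 1*(-3.4457) + 11 = 85.6828
Step 2: Evaluate g(x).
g(-3.4457) = 1*-3.4457 - 7 = -10.4457
Step 3: Compute Lagrangian.
L = 85.6828 + 12*-10.4457 = -39.6656


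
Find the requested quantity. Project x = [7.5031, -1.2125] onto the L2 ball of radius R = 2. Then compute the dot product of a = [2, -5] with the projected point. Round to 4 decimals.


Step 1: Compute ||x|| (intermediates to 6 decimals).
||x|| = sqrt(7.5031^2 + (-1.2125)^2) = 7.600439
Step 2: Project.
Since ||x|| > R, scale = R/||x|| = 2/7.600439 = 0.263143, proj(x) = scale * x
proj(x) = [1.974388, -0.319061]
Step 3: Dot product.
a^T * proj(x) = 2*1.974388 - 5*(-0.319061) = 5.5441


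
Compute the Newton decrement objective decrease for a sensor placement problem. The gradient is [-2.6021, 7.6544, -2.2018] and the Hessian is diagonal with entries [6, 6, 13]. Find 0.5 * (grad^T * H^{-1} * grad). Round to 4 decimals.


Step 1: H is diagonal, so H^(-1) * g = [-0.4337, 1.2757, -0.1694].
Step 2: g^T H^(-1) g = sum_i g_i^2 / H_ii
  = (-2.6021)^2/6 + (7.6544)^2/6 + (-2.2018)^2/13
  = 1.1285 + 9.765 + 0.3729 = 11.2664
Step 3: Objective decrease = 0.5 * g^T H^(-1) g = 5.6332


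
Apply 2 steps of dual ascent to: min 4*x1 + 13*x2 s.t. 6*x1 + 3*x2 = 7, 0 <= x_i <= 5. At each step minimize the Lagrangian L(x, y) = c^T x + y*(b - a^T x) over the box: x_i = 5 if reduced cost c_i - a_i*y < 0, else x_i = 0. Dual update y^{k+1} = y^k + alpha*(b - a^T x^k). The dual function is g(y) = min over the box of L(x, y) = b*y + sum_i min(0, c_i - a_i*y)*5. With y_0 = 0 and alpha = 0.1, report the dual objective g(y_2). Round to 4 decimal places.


Dual ascent for LP: min 4*x1 + 13*x2, 6*x1 + 3*x2 = 7, 0 <= x_i <= 5
Step 1: y^k = 0.0, reduced costs: (4.0, 13.0)
  x^k = (0.0, 0.0), subgradient = b - a^T x = 7.0
  y^{k+1} = 0.0 + 0.1*7.0 = 0.7
Step 2: y^k = 0.7, reduced costs: (-0.2, 10.9)
  x^k = (5.0, 0.0), subgradient = b - a^T x = -23.0
  y^{k+1} = 0.7 + 0.1*-23.0 = -1.6
Dual objective at y_2 = -1.6: reduced costs (13.6, 17.8), box minimizer x = (0.0, 0.0)
g(y_2) = b*y + (c1 - a1*y)*x1 + (c2 - a2*y)*x2 = 7*(-1.6) + 13.6*0.0 + 17.8*0.0 = -11.2 + 0.0 + 0.0 = -11.2


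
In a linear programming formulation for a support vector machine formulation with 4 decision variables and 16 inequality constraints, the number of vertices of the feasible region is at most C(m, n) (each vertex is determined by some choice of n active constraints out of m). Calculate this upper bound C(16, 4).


Each vertex corresponds to some choice of n active constraints out of m, so the number of vertices is at most C(m, n) = m! / (n!(m-n)!).
m = 16, n = 4
Numerator: 16 * 15 * 14 * 13
Denominator: 4! = 24
C(16, 4) = 1820


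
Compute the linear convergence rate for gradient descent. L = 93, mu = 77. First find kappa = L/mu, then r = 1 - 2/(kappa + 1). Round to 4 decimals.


Step 1: Compute the condition number.
kappa = L/mu = 93/77 = 1.2078
Step 2: Compute the convergence rate.
r = 1 - 2/(kappa + 1) = 1 - 2*mu/(L + mu) = (L - mu)/(L + mu) = 16/170 = 0.0941


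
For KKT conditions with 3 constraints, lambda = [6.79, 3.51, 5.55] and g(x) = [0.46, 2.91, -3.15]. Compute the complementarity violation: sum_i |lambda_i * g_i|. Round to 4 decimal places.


KKT complementary slackness check:
lambda_1 * g_1 = 6.79 * 0.46 = 3.1234
lambda_2 * g_2 = 3.51 * 2.91 = 10.2141
lambda_3 * g_3 = 5.55 * -3.15 = -17.4825
Total violation = 3.1234 + 10.2141 + 17.4825 = 30.82


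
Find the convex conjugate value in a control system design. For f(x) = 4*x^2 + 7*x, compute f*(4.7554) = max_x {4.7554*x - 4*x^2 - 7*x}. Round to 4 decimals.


f*(y) = sup_x {y*x - a*x^2 - b*x} = sup_x {(y-b)*x - a*x^2}
FOC: (y - b) - 2a*x = 0 => x* = (y - b)/(2a)
x* = (4.7554 - 7)/(2*4) = -0.2806
f*(4.7554) = (y-b)^2/(4a) = (4.7554 - 7)^2/(4*4)
= 5.0382/16 = 0.3149


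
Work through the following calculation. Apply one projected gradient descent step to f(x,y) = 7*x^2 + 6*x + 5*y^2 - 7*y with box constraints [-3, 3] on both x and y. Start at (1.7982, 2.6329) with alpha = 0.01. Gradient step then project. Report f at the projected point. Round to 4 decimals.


Step 1: Compute gradient at (1.7982, 2.6329).
grad_x = 2*7*1.7982 + 6 = 31.1748
grad_y = 2*5*2.6329 - 7 = 19.329
Step 2: Gradient step.
x_raw = 1.7982 - 0.01*31.1748 = 1.4865
y_raw = 2.6329 - 0.01*19.329 = 2.4396
Step 3: Project onto [-3, 3].
x_proj = clip(1.4865) = 1.4865
y_proj = clip(2.4396) = 2.4396
Step 4: Evaluate f.
f(1.4865, 2.4396) = 37.0667


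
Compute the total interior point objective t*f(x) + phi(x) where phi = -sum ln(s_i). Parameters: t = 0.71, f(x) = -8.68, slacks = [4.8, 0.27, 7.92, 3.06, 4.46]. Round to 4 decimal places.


Step 1: Compute log-barrier.
ln values: [1.5686, -1.3093, 2.0694, 1.1184, 1.4951]
phi = -(1.5686 - 1.3093 + 2.0694 + 1.1184 + 1.4951) = -4.9422
Step 2: Compute augmented objective.
t*f(x) = 0.71*-8.68 = -6.1628
Total = -6.1628 - 4.9422 = -11.105


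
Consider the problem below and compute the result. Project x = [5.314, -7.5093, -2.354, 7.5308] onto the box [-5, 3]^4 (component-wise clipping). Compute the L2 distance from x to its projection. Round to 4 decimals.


Project each component onto [-5, 3].
clip(5.314) = 3.0, clip(-7.5093) = -5.0, clip(-2.354) = -2.354, clip(7.5308) = 3.0
Projection = [3.0, -5.0, -2.354, 3.0]
Squared diffs: [5.3546, 6.2966, 0.0, 20.5281]
Distance = sqrt(32.1793) = 5.6727


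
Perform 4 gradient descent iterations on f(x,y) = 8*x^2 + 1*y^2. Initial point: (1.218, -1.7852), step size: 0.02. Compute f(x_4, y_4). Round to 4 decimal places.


Gradient descent on f(x,y) = 8*x^2 + 1*y^2.
Starting point: (1.218, -1.7852), alpha = 0.02
Step 1: grad_x = 2*8*1.218 = 19.488, grad_y = 2*1*-1.7852 = -3.5704
  x_1 = 1.218 - 0.02*19.488 = 0.8282
  y_1 = -1.7852 - 0.02*-3.5704 = -1.7138
Step 2: grad_x = 2*8*0.8282 = 13.2518, grad_y = 2*1*-1.7138 = -3.4276
  x_2 = 0.8282 - 0.02*13.2518 = 0.5632
  y_2 = -1.7138 - 0.02*-3.4276 = -1.6452
Step 3: grad_x = 2*8*0.5632 = 9.0113, grad_y = 2*1*-1.6452 = -3.2905
  x_3 = 0.5632 - 0.02*9.0113 = 0.383
  y_3 = -1.6452 - 0.02*-3.2905 = -1.5794
Step 4: grad_x = 2*8*0.383 = 6.1277, grad_y = 2*1*-1.5794 = -3.1589
  x_4 = 0.383 - 0.02*6.1277 = 0.2604
  y_4 = -1.5794 - 0.02*-3.1589 = -1.5163
f(0.2604, -1.5163) = 8*0.2604^2 + 1*(-1.5163)^2 = 2.8416


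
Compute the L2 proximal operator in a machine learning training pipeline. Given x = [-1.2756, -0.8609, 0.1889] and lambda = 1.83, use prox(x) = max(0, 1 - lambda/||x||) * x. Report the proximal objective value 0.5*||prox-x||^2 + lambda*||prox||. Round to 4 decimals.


Step 1: Compute ||x||.
||x|| = 1.5505
Step 2: Compute scaling factor.
scale = max(0, 1 - 1.83/1.5505) = 0.0
Step 3: prox(x) = [-0.0, -0.0, 0.0]
||prox(x)|| = 0.0
Step 4: Proximal objective.
0.5*||prox-x||^2 = 1.202
lambda*||prox|| = 0.0
Total = 1.202


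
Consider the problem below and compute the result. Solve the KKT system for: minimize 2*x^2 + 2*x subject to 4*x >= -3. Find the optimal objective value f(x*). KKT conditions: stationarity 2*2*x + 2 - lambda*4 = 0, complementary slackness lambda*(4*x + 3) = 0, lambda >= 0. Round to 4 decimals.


Step 1: Try lambda = 0 (constraint inactive).
Stationarity: 2*2*x + 2 = 0
x* = -2/(2*2) = -0.5
Check constraint: 4*-0.5 = -2.0 >= -3 -- satisfied.
Step 2: Compute optimal value.
f(x*) = 2*(-0.5)^2 + 2*(-0.5) = -0.5


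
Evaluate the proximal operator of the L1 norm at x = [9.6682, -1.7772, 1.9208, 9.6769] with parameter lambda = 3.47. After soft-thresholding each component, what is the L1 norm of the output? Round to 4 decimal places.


Soft-thresholding with lambda = 3.47:
prox(9.6682) = sign(9.6682)*max(|9.6682| - 3.47, 0) = 6.1982
prox(-1.7772) = sign(-1.7772)*max(|-1.7772| - 3.47, 0) = 0.0
prox(1.9208) = sign(1.9208)*max(|1.9208| - 3.47, 0) = 0.0
prox(9.6769) = sign(9.6769)*max(|9.6769| - 3.47, 0) = 6.2069
prox(x) = [6.1982, 0.0, 0.0, 6.2069]
||prox(x)||_1 = 6.1982 + 0.0 + 0.0 + 6.2069 = 12.4051


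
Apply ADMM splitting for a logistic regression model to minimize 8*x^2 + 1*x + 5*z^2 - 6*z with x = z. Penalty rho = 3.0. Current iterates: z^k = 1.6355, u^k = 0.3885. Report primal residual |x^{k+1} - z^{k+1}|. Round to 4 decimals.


ADMM iteration with rho = 3.0, z^k = 1.6355, u^k = 0.3885
Step 1: x-update.
Minimize 8*x^2 + 1*x + (3.0/2)*(x - 1.6355 + 0.3885)^2
FOC: (2*8 + 3.0)*x = -1 + 3.0*(1.6355 - 0.3885)
x^{k+1} = 0.1443
Step 2: z-update.
Minimize 5*z^2 - 6*z + (3.0/2)*(0.1443 - z + 0.3885)^2
FOC: (2*5 + 3.0)*z = 6 + 3.0*(0.1443 + 0.3885)
z^{k+1} = 0.5845
Step 3: u-update.
u^{k+1} = 0.3885 + 0.1443 - 0.5845 = -0.0517
Step 4: Primal residual = |0.1443 - 0.5845| = 0.4402


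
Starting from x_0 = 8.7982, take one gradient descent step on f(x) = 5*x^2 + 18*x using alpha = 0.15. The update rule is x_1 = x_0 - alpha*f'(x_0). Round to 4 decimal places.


We compute the gradient at x_0 and apply the update.
f'(x) = 10*x + 18
f'(8.7982) = 10*8.7982 + 18 = 105.982
x_1 = 8.7982 - 0.15*105.982 = -7.0991


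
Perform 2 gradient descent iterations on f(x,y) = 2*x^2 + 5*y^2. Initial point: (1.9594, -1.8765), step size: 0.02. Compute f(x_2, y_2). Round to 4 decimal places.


Gradient descent on f(x,y) = 2*x^2 + 5*y^2.
Starting point: (1.9594, -1.8765), alpha = 0.02
Step 1: grad_x = 2*2*1.9594 = 7.8376, grad_y = 2*5*-1.8765 = -18.765
  x_1 = 1.9594 - 0.02*7.8376 = 1.8026
  y_1 = -1.8765 - 0.02*-18.765 = -1.5012
Step 2: grad_x = 2*2*1.8026 = 7.2106, grad_y = 2*5*-1.5012 = -15.012
  x_2 = 1.8026 - 0.02*7.2106 = 1.6584
  y_2 = -1.5012 - 0.02*-15.012 = -1.201
f(1.6584, -1.201) = 2*1.6584^2 + 5*(-1.201)^2 = 12.7123


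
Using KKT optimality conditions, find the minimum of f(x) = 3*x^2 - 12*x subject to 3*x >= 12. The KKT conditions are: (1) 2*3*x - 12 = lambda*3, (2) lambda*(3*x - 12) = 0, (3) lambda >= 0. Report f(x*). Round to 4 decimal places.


Step 1: Try lambda = 0 (constraint inactive).
x_unc = 12/(2*3) = 2.0
Check: 3*2.0 = 6.0 < 12 -- violated!
Step 2: Constraint must be active: 3*x = 12
x* = 12/3 = 4.0
lambda = (2*3*4.0 - 12)/3 = 4.0
Step 3: Compute optimal value.
f(x*) = 3*4.0^2 - 12*4.0 = 0.0


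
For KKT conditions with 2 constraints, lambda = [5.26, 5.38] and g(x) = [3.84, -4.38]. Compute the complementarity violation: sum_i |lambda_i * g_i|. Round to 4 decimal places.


KKT complementary slackness check:
lambda_1 * g_1 = 5.26 * 3.84 = 20.1984
lambda_2 * g_2 = 5.38 * -4.38 = -23.5644
Total violation = 20.1984 + 23.5644 = 43.7628


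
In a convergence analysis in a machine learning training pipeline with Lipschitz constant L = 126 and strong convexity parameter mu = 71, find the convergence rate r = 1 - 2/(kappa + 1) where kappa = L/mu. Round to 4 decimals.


Step 1: Compute the condition number.
kappa = L/mu = 126/71 = 1.7746
Step 2: Compute the convergence rate.
r = 1 - 2/(kappa + 1) = 1 - 2*mu/(L + mu) = (L - mu)/(L + mu) = 55/197 = 0.2792


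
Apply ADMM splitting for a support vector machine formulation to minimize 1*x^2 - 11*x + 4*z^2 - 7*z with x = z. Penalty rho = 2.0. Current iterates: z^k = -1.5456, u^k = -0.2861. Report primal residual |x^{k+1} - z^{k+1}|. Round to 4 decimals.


ADMM iteration with rho = 2.0, z^k = -1.5456, u^k = -0.2861
Step 1: x-update.
Minimize 1*x^2 - 11*x + (2.0/2)*(x + 1.5456 - 0.2861)^2
FOC: (2*1 + 2.0)*x = 11 + 2.0*(-1.5456 + 0.2861)
x^{k+1} = 2.1203
Step 2: z-update.
Minimize 4*z^2 - 7*z + (2.0/2)*(2.1203 - z - 0.2861)^2
FOC: (2*4 + 2.0)*z = 7 + 2.0*(2.1203 - 0.2861)
z^{k+1} = 1.0668
Step 3: u-update.
u^{k+1} = -0.2861 + 2.1203 - 1.0668 = 0.7673
Step 4: Primal residual = |2.1203 - 1.0668| = 1.0534


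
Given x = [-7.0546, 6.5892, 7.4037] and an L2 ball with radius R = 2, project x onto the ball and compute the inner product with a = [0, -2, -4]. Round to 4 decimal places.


Step 1: Compute ||x|| (intermediates to 6 decimals).
||x|| = sqrt((-7.0546)^2 + 6.5892^2 + 7.4037^2) = 12.165513
Step 2: Project.
Since ||x|| > R, scale = R/||x|| = 2/12.165513 = 0.164399, proj(x) = scale * x
proj(x) = [-1.159769, 1.083258, 1.217161]
Step 3: Dot product.
a^T * proj(x) = 0*(-1.159769) - 2*1.083258 - 4*1.217161 = -7.0352


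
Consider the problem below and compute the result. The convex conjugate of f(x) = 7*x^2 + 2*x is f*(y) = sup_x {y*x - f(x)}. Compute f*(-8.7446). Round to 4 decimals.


f*(y) = sup_x {y*x - a*x^2 - b*x} = sup_x {(y-b)*x - a*x^2}
FOC: (y - b) - 2a*x = 0 => x* = (y - b)/(2a)
x* = (-8.7446 - 2)/(2*7) = -0.7675
f*(-8.7446) = (y-b)^2/(4a) = (-8.7446 - 2)^2/(4*7)
= 115.4464/28 = 4.1231


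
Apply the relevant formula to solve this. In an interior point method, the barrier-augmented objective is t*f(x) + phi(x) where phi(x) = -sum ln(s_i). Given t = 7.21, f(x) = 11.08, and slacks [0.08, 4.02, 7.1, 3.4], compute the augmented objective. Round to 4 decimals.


Step 1: Compute log-barrier.
ln values: [-2.5257, 1.3913, 1.9601, 1.2238]
phi = -(-2.5257 + 1.3913 + 1.9601 + 1.2238) = -2.0494
Step 2: Compute augmented objective.
t*f(x) = 7.21*11.08 = 79.8868
Total = 79.8868 - 2.0494 = 77.8374


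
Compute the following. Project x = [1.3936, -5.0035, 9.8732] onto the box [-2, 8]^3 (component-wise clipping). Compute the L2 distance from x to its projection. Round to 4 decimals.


Project each component onto [-2, 8].
clip(1.3936) = 1.3936, clip(-5.0035) = -2.0, clip(9.8732) = 8.0
Projection = [1.3936, -2.0, 8.0]
Squared diffs: [0.0, 9.021, 3.5089]
Distance = sqrt(12.5299) = 3.5398


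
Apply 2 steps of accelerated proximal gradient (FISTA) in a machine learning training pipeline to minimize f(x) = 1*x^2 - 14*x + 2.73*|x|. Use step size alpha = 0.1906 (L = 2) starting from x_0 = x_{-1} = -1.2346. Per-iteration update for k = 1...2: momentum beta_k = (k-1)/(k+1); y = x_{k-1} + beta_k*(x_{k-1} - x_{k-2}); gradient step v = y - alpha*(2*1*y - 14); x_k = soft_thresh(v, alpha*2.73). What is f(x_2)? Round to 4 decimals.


FISTA on f(x) = 1*x^2 - 14*x + 2.73*|x|
L = 2, alpha = 0.1906
Iteration 1: beta = 0.0, y = -1.2346 + 0.0*(-1.2346 + 1.2346) = -1.2346
  grad(y) = -16.4692, v = y - alpha*grad = 1.9044
  prox(v) = soft_thresh(1.9044, 0.5203) = 1.3841
Iteration 2: beta = 0.3333, y = 1.3841 + 0.3333*(1.3841 + 1.2346) = 2.257
  grad(y) = -9.486, v = y - alpha*grad = 4.065
  prox(v) = soft_thresh(4.065, 0.5203) = 3.5447
f(x_2) = 1*3.5447^2 - 14*3.5447 + 2.73*|3.5447| = -27.3838


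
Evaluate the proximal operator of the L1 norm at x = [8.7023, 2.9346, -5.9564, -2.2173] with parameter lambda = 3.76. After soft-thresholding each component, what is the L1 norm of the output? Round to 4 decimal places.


Soft-thresholding with lambda = 3.76:
prox(8.7023) = sign(8.7023)*max(|8.7023| - 3.76, 0) = 4.9423
prox(2.9346) = sign(2.9346)*max(|2.9346| - 3.76, 0) = 0.0
prox(-5.9564) = sign(-5.9564)*max(|-5.9564| - 3.76, 0) = -2.1964
prox(-2.2173) = sign(-2.2173)*max(|-2.2173| - 3.76, 0) = 0.0
prox(x) = [4.9423, 0.0, -2.1964, 0.0]
||prox(x)||_1 = 4.9423 + 0.0 + 2.1964 + 0.0 = 7.1387


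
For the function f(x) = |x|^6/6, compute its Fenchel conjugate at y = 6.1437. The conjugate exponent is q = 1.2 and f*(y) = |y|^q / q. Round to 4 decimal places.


The conjugate exponent q satisfies 1/p + 1/q = 1.
p = 6, so q = 6/(6 - 1) = 1.2
|y|^q = 6.1437^1.2 = 8.8332
f*(6.1437) = 8.8332 / 1.2 = 7.361


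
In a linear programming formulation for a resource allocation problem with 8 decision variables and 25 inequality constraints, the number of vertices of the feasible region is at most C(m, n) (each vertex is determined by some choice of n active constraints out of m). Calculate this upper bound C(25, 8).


Each vertex corresponds to some choice of n active constraints out of m, so the number of vertices is at most C(m, n) = m! / (n!(m-n)!).
m = 25, n = 8
Numerator: 25 * 24 * 23 * 22 * 21 * 20 * 19 * 18
Denominator: 8! = 40320
C(25, 8) = 1081575


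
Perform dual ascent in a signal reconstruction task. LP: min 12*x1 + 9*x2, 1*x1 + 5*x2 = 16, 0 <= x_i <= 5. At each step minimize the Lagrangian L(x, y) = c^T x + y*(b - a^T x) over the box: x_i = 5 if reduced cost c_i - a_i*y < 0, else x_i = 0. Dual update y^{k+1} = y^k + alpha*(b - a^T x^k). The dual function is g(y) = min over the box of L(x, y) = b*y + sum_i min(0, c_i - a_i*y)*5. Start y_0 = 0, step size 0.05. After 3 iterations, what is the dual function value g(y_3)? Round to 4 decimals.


Dual ascent for LP: min 12*x1 + 9*x2, 1*x1 + 5*x2 = 16, 0 <= x_i <= 5
Step 1: y^k = 0.0, reduced costs: (12.0, 9.0)
  x^k = (0.0, 0.0), subgradient = b - a^T x = 16.0
  y^{k+1} = 0.0 + 0.05*16.0 = 0.8
Step 2: y^k = 0.8, reduced costs: (11.2, 5.0)
  x^k = (0.0, 0.0), subgradient = b - a^T x = 16.0
  y^{k+1} = 0.8 + 0.05*16.0 = 1.6
Step 3: y^k = 1.6, reduced costs: (10.4, 1.0)
  x^k = (0.0, 0.0), subgradient = b - a^T x = 16.0
  y^{k+1} = 1.6 + 0.05*16.0 = 2.4
Dual objective at y_3 = 2.4: reduced costs (9.6, -3.0), box minimizer x = (0.0, 5.0)
g(y_3) = b*y + (c1 - a1*y)*x1 + (c2 - a2*y)*x2 = 16*2.4 + 9.6*0.0 + (-3.0)*5.0 = 38.4 + 0.0 - 15.0 = 23.4


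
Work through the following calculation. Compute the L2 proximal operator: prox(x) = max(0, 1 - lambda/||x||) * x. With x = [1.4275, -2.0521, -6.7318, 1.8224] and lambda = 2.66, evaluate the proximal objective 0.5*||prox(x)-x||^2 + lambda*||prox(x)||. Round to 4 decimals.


Step 1: Compute ||x||.
||x|| = 7.4086
Step 2: Compute scaling factor.
scale = max(0, 1 - 2.66/7.4086) = 0.641
Step 3: prox(x) = [0.915, -1.3153, -4.3148, 1.1681]
||prox(x)|| = 4.7486
Step 4: Proximal objective.
0.5*||prox-x||^2 = 3.5378
lambda*||prox|| = 12.6313
Total = 16.169


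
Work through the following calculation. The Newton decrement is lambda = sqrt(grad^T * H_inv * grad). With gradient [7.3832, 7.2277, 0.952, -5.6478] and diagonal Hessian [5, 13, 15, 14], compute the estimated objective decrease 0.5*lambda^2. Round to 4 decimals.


Step 1: H is diagonal, so H^(-1) * g = [1.4766, 0.556, 0.0635, -0.4034].
Step 2: g^T H^(-1) g = sum_i g_i^2 / H_ii
  = (7.3832)^2/5 + (7.2277)^2/13 + (0.952)^2/15 + (-5.6478)^2/14
  = 10.9023 + 4.0184 + 0.0604 + 2.2784 = 17.2596
Step 3: Objective decrease = 0.5 * g^T H^(-1) g = 8.6298


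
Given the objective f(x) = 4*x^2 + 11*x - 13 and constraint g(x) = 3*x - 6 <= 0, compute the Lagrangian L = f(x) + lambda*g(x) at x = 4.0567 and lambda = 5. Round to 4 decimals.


Step 1: Evaluate f(x).
f(4.0567) = 4*4.0567^2 + 11*4.0567 - 13 = 97.451
Step 2: Evaluate g(x).
g(4.0567) = 3*4.0567 - 6 = 6.1701
Step 3: Compute Lagrangian.
L = 97.451 + 5*6.1701 = 128.3015


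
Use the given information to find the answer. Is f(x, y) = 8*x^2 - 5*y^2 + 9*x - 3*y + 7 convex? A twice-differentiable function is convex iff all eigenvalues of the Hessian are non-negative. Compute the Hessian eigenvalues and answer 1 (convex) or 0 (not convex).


The Hessian of f(x,y) = 8*x^2 - 5*y^2 + 9*x - 3*y + 7 is:
H = [[16, 0], [0, -10]]
Trace = 16 - 10 = 6
Determinant = 16*-10 - (0)^2 = -160
Discriminant = (6)^2 - 4*-160 = 676.0
Eigenvalues: lambda_1 = -10.0, lambda_2 = 16.0
The function is not convex.

0


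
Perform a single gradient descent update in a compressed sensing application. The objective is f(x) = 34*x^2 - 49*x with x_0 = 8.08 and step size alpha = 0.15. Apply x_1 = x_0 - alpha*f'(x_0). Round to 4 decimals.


We compute the gradient at x_0 and apply the update.
f'(x) = 68*x - 49
f'(8.08) = 68*8.08 - 49 = 500.44
x_1 = 8.08 - 0.15*500.44 = -66.986


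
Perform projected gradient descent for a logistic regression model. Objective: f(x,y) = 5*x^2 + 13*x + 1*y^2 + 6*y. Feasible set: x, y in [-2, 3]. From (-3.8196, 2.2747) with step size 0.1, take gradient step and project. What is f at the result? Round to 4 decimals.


Step 1: Compute gradient at (-3.8196, 2.2747).
grad_x = 2*5*-3.8196 + 13 = -25.196
grad_y = 2*1*2.2747 + 6 = 10.5494
Step 2: Gradient step.
x_raw = -3.8196 - 0.1*-25.196 = -1.3
y_raw = 2.2747 - 0.1*10.5494 = 1.2198
Step 3: Project onto [-2, 3].
x_proj = clip(-1.3) = -1.3
y_proj = clip(1.2198) = 1.2198
Step 4: Evaluate f.
f(-1.3, 1.2198) = 0.3564


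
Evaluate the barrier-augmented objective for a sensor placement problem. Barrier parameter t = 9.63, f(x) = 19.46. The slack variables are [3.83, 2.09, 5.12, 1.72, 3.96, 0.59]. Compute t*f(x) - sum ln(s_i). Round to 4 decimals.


Step 1: Compute log-barrier.
ln values: [1.3429, 0.7372, 1.6332, 0.5423, 1.3762, -0.5276]
phi = -(1.3429 + 0.7372 + 1.6332 + 0.5423 + 1.3762 - 0.5276) = -5.1041
Step 2: Compute augmented objective.
t*f(x) = 9.63*19.46 = 187.3998
Total = 187.3998 - 5.1041 = 182.2957


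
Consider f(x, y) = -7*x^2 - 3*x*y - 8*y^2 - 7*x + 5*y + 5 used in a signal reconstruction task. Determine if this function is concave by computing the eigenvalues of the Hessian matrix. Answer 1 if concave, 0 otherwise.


The Hessian of f(x,y) = -7*x^2 - 3*x*y - 8*y^2 - 7*x + 5*y + 5 is:
H = [[-14, -3], [-3, -16]]
Trace = -14 - 16 = -30
Determinant = -14*-16 - (-3)^2 = 215
Discriminant = (-30)^2 - 4*215 = 40.0
Eigenvalues: lambda_1 = -18.1623, lambda_2 = -11.8377
The function is concave.

1


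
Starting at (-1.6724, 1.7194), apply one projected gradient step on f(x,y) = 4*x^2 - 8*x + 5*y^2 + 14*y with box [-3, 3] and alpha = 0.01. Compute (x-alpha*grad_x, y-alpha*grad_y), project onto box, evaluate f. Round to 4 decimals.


Step 1: Compute gradient at (-1.6724, 1.7194).
grad_x = 2*4*-1.6724 - 8 = -21.3792
grad_y = 2*5*1.7194 + 14 = 31.194
Step 2: Gradient step.
x_raw = -1.6724 - 0.01*-21.3792 = -1.4586
y_raw = 1.7194 - 0.01*31.194 = 1.4075
Step 3: Project onto [-3, 3].
x_proj = clip(-1.4586) = -1.4586
y_proj = clip(1.4075) = 1.4075
Step 4: Evaluate f.
f(-1.4586, 1.4075) = 49.7882


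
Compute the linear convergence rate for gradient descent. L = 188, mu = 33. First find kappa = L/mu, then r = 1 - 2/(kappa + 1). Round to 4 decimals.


Step 1: Compute the condition number.
kappa = L/mu = 188/33 = 5.697
Step 2: Compute the convergence rate.
r = 1 - 2/(kappa + 1) = 1 - 2*mu/(L + mu) = (L - mu)/(L + mu) = 155/221 = 0.7014


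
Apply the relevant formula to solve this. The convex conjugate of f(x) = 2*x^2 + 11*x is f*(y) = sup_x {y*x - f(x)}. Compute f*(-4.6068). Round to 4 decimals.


f*(y) = sup_x {y*x - a*x^2 - b*x} = sup_x {(y-b)*x - a*x^2}
FOC: (y - b) - 2a*x = 0 => x* = (y - b)/(2a)
x* = (-4.6068 - 11)/(2*2) = -3.9017
f*(-4.6068) = (y-b)^2/(4a) = (-4.6068 - 11)^2/(4*2)
= 243.5722/8 = 30.4465


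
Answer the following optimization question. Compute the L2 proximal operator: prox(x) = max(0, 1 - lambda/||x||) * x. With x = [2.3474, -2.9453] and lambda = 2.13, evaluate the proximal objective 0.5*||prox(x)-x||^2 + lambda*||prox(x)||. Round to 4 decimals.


Step 1: Compute ||x||.
||x|| = 3.7663
Step 2: Compute scaling factor.
scale = max(0, 1 - 2.13/3.7663) = 0.4345
Step 3: prox(x) = [1.0199, -1.2796]
||prox(x)|| = 1.6363
Step 4: Proximal objective.
0.5*||prox-x||^2 = 2.2685
lambda*||prox|| = 3.4853
Total = 5.7538


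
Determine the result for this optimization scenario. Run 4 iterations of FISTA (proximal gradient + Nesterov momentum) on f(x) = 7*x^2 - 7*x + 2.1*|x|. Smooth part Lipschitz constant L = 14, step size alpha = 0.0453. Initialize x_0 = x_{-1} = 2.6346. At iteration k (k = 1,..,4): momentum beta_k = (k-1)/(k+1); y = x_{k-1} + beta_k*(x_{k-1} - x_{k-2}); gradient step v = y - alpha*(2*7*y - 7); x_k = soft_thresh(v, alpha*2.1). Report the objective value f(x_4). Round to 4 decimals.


FISTA on f(x) = 7*x^2 - 7*x + 2.1*|x|
L = 14, alpha = 0.0453
Iteration 1: beta = 0.0, y = 2.6346 + 0.0*(2.6346 - 2.6346) = 2.6346
  grad(y) = 29.8844, v = y - alpha*grad = 1.2808
  prox(v) = soft_thresh(1.2808, 0.0951) = 1.1857
Iteration 2: beta = 0.3333, y = 1.1857 + 0.3333*(1.1857 - 2.6346) = 0.7027
  grad(y) = 2.8384, v = y - alpha*grad = 0.5742
  prox(v) = soft_thresh(0.5742, 0.0951) = 0.479
Iteration 3: beta = 0.5, y = 0.479 + 0.5*(0.479 - 1.1857) = 0.1257
  grad(y) = -5.2403, v = y - alpha*grad = 0.3631
  prox(v) = soft_thresh(0.3631, 0.0951) = 0.2679
Iteration 4: beta = 0.6, y = 0.2679 + 0.6*(0.2679 - 0.479) = 0.1413
  grad(y) = -5.0218, v = y - alpha*grad = 0.3688
  prox(v) = soft_thresh(0.3688, 0.0951) = 0.2737
f(x_4) = 7*0.2737^2 - 7*0.2737 + 2.1*|0.2737| = -0.8167


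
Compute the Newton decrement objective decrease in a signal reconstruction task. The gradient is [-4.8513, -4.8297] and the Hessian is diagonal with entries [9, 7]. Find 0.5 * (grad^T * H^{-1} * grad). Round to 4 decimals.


Step 1: H is diagonal, so H^(-1) * g = [-0.539, -0.69].
Step 2: g^T H^(-1) g = sum_i g_i^2 / H_ii
  = (-4.8513)^2/9 + (-4.8297)^2/7
  = 2.615 + 3.3323 = 5.9473
Step 3: Objective decrease = 0.5 * g^T H^(-1) g = 2.9736


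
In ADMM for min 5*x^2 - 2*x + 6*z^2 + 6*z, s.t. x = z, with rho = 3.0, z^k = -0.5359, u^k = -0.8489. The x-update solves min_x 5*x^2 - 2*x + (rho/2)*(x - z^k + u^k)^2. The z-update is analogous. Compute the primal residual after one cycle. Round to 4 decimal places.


ADMM iteration with rho = 3.0, z^k = -0.5359, u^k = -0.8489
Step 1: x-update.
Minimize 5*x^2 - 2*x + (3.0/2)*(x + 0.5359 - 0.8489)^2
FOC: (2*5 + 3.0)*x = 2 + 3.0*(-0.5359 + 0.8489)
x^{k+1} = 0.2261
Step 2: z-update.
Minimize 6*z^2 + 6*z + (3.0/2)*(0.2261 - z - 0.8489)^2
FOC: (2*6 + 3.0)*z = -6 + 3.0*(0.2261 - 0.8489)
z^{k+1} = -0.5246
Step 3: u-update.
u^{k+1} = -0.8489 + 0.2261 + 0.5246 = -0.0983
Step 4: Primal residual = |0.2261 + 0.5246| = 0.7506


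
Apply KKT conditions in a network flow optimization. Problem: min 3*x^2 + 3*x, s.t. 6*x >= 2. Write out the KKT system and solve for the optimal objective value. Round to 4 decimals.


Step 1: Try lambda = 0 (constraint inactive).
x_unc = -3/(2*3) = -0.5
Check: 6*-0.5 = -3.0 < 2 -- violated!
Step 2: Constraint must be active: 6*x = 2
x* = 2/6 = 1/3 = 0.3333 (rounded; the exact value 1/3 is used below)
lambda = (2*3*(1/3) + 3)/6 = 0.8333
Step 3: Compute optimal value.
f(x*) = 3*(1/3)^2 + 3*(1/3) = 1.3333
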